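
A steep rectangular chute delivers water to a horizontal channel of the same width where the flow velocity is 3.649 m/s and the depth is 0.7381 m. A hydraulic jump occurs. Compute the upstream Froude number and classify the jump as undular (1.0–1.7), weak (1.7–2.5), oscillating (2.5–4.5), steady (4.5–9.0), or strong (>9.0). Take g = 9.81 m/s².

Fr₁ = V₁/√(g·y₁) = 3.649/√(9.81×0.7381) = 1.356.
Fr₁ = 1.356 lies in the undular range.

Fr₁ = 1.356; undular jump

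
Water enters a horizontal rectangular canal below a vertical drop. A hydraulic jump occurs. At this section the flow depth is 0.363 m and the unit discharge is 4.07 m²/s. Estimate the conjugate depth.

y₂ = 2.87 m

V₁ = q/y₁ = 4.07/0.363 = 11.2 m/s. Fr₁ = V₁/√(g·y₁) = 11.2/√(9.81×0.363) = 5.94.
From the momentum equation for a rectangular channel, y₂/y₁ = ½[√(1 + 8Fr₁²) − 1] = ½[√283.4 − 1] = 7.92.
y₂ = 7.92 × 0.363 = 2.87 m.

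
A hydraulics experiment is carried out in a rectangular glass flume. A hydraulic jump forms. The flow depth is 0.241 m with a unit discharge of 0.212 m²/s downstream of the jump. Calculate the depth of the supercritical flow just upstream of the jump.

V₂ = q/y₂ = 0.212/0.241 = 0.880 m/s; Fr₂ = V₂/√(g·y₂) = 0.572.
From the momentum equation (using Fr₂), y₁/y₂ = ½[√(1 + 8Fr₂²) − 1] = ½[√3.618 − 1] = 0.451.
y₁ = 0.451 × 0.241 = 0.109 m.

y₁ = 0.109 m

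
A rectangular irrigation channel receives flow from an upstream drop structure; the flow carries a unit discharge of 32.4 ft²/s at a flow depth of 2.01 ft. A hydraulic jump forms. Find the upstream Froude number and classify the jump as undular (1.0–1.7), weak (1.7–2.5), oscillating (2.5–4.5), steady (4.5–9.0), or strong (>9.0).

Fr₁ = 2.00; weak jump

V₁ = q/y₁ = 32.4/2.01 = 16.1 ft/s. Fr₁ = V₁/√(g·y₁) = 16.1/√(32.2×2.01) = 2.00.
Fr₁ = 2.00 lies in the weak range.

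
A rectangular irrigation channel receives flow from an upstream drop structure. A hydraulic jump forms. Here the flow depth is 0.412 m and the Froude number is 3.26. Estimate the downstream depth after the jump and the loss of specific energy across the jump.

Fr₁ = 3.26 (given).
Conjugate-depth relation: y₂/y₁ = ½[√(1 + 8Fr₁²) − 1] = ½[√86.02 − 1] = 4.14.
y₂ = 4.14 × 0.412 = 1.70 m.
Head loss: ΔE = (y₂ − y₁)³/(4y₁y₂) = (1.70 − 0.412)³/(4×0.412×1.70) = 2.16/2.81 = 0.769 m.

y₂ = 1.70 m; ΔE = 0.769 m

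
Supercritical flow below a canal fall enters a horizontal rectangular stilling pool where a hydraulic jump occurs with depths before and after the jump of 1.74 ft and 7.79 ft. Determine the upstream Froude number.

Fr₁ = 3.50

For a rectangular channel the momentum equation gives q² = ½·g·y₁·y₂·(y₁ + y₂) = ½×32.2×1.74×7.79×9.53 = 2080.
q = √2080 = 45.6 ft²/s.
V₁ = q/y₁ = 26.2 ft/s; Fr₁ = V₁/√(g·y₁) = 3.50.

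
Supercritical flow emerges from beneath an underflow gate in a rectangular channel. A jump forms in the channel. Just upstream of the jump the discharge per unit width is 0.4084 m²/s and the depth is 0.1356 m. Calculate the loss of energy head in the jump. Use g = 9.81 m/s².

V₁ = q/y₁ = 0.4084/0.1356 = 3.012 m/s. Fr₁ = V₁/√(g·y₁) = 3.012/√(9.81×0.1356) = 2.611.
From the momentum equation for a rectangular channel, y₂/y₁ = ½[√(1 + 8Fr₁²) − 1] = ½[√55.552 − 1] = 3.227.
y₂ = 3.227 × 0.1356 = 0.4375 m.
Head loss: ΔE = (y₂ − y₁)³/(4y₁y₂) = (0.4375 − 0.1356)³/(4×0.1356×0.4375) = 0.02753/0.2373 = 0.1160 m.

ΔE = 0.1160 m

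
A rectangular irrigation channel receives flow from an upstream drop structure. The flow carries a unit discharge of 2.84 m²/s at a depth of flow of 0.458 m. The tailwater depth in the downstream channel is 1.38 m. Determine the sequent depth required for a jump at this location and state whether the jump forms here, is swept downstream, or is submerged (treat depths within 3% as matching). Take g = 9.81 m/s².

V₁ = q/y₁ = 2.84/0.458 = 6.20 m/s. Fr₁ = V₁/√(g·y₁) = 6.20/√(9.81×0.458) = 2.93.
Sequent-depth ratio: y₂/y₁ = ½[√(1 + 8Fr₁²) − 1] = ½[√69.46 − 1] = 3.67.
y₂ = 3.67 × 0.458 = 1.68 m.
Tailwater y_tw = 1.38 m: y_tw < y₂, so the jump is swept downstream.

y₂ = 1.68 m; the jump is swept downstream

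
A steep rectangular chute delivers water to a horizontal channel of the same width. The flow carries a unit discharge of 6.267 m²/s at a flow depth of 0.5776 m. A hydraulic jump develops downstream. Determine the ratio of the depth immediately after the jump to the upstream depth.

y₂/y₁ = 5.965

V₁ = q/y₁ = 6.267/0.5776 = 10.85 m/s. Fr₁ = V₁/√(g·y₁) = 10.85/√(9.81×0.5776) = 4.558.
Sequent-depth ratio: y₂/y₁ = ½[√(1 + 8Fr₁²) − 1] = ½[√167.21 − 1] = 5.965.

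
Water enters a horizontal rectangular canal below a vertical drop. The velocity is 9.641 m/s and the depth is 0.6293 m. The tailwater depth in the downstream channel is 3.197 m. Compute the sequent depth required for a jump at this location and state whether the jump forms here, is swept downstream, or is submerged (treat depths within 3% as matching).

y₂ = 3.153 m; the jump forms here

Fr₁ = V₁/√(g·y₁) = 9.641/√(9.81×0.6293) = 3.880.
Sequent-depth ratio: y₂/y₁ = ½[√(1 + 8Fr₁²) − 1] = ½[√121.45 − 1] = 5.010.
y₂ = 5.010 × 0.6293 = 3.153 m.
Tailwater y_tw = 3.197 m: y_tw ≈ y₂, so the jump forms here.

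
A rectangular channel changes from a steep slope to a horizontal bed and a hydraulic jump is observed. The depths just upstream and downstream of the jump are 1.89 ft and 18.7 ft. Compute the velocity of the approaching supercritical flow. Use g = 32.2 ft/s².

For a rectangular channel the momentum equation gives q² = ½·g·y₁·y₂·(y₁ + y₂) = ½×32.2×1.89×18.7×20.6 = 11716.
q = √11716 = 108 ft²/s.
V₁ = q/y₁ = 108/1.89 = 57.3 ft/s.

V₁ = 57.3 ft/s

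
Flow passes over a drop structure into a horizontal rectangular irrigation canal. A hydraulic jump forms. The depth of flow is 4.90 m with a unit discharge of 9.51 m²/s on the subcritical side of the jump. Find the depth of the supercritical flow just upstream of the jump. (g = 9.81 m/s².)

V₂ = q/y₂ = 9.51/4.90 = 1.94 m/s; Fr₂ = V₂/√(g·y₂) = 0.280.
Since the conjugate-depth ratio holds either way, y₁/y₂ = ½[√(1 + 8Fr₂²) − 1] = ½[√1.627 − 1] = 0.138.
y₁ = 0.138 × 4.90 = 0.675 m.

y₁ = 0.675 m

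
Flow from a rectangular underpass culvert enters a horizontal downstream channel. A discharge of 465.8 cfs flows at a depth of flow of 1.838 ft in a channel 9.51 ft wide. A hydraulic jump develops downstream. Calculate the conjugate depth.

y₂ = 8.132 ft

q = Q/b = 465.8/9.51 = 48.98 ft²/s; V₁ = q/y₁ = 26.65 ft/s. Fr₁ = V₁/√(g·y₁) = 3.464.
Conjugate-depth relation: y₂/y₁ = ½[√(1 + 8Fr₁²) − 1] = ½[√96.992 − 1] = 4.424.
y₂ = 4.424 × 1.838 = 8.132 ft.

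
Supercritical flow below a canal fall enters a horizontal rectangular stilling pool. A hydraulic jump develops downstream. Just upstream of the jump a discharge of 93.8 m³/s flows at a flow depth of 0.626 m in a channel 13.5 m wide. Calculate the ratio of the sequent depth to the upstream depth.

y₂/y₁ = 5.85

q = Q/b = 93.8/13.5 = 6.95 m²/s; V₁ = q/y₁ = 11.1 m/s. Fr₁ = V₁/√(g·y₁) = 4.48.
From the momentum equation for a rectangular channel, y₂/y₁ = ½[√(1 + 8Fr₁²) − 1] = ½[√161.5 − 1] = 5.85.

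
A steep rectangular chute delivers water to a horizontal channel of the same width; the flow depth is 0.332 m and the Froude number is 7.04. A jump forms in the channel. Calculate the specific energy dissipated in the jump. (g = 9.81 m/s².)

Fr₁ = 7.04 (given).
Bélanger equation: y₂/y₁ = ½[√(1 + 8Fr₁²) − 1] = ½[√397.5 − 1] = 9.47.
y₂ = 9.47 × 0.332 = 3.14 m.
V₁ = Fr₁·√(g·y₁) = 7.04×√(9.81×0.332) = 12.7 m/s; q = V₁·y₁ = 4.22 m²/s. V₂ = q/y₂ = 4.22/3.14 = 1.34 m/s. E₁ = y₁ + V₁²/2g = 8.56 m; E₂ = y₂ + V₂²/2g = 3.24 m. ΔE = E₁ − E₂ = 5.32 m.

ΔE = 5.32 m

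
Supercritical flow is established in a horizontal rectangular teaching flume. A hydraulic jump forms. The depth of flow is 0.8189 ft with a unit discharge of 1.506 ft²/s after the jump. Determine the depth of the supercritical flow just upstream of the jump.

V₂ = q/y₂ = 1.506/0.8189 = 1.839 ft/s; Fr₂ = V₂/√(g·y₂) = 0.3581.
Applying the sequent-depth relation in reverse, y₁/y₂ = ½[√(1 + 8Fr₂²) − 1] = ½[√2.0261 − 1] = 0.2117.
y₁ = 0.2117 × 0.8189 = 0.1734 ft.

y₁ = 0.1734 ft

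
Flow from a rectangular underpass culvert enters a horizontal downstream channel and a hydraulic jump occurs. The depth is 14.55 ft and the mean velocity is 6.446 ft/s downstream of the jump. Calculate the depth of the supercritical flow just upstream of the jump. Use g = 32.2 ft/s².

y₁ = 2.237 ft

Fr₂ = V₂/√(g·y₂) = 6.446/√(32.2×14.55) = 0.2978.
From the momentum equation (using Fr₂), y₁/y₂ = ½[√(1 + 8Fr₂²) − 1] = ½[√1.7095 − 1] = 0.1537.
y₁ = 0.1537 × 14.55 = 2.237 ft.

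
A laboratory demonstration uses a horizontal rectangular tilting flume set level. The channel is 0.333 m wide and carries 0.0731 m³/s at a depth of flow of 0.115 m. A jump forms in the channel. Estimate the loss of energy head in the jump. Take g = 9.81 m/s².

q = Q/b = 0.0731/0.333 = 0.220 m²/s; V₁ = q/y₁ = 1.91 m/s. Fr₁ = V₁/√(g·y₁) = 1.80.
By Bélanger, y₂/y₁ = ½[√(1 + 8Fr₁²) − 1] = ½[√26.84 − 1] = 2.09.
y₂ = 2.09 × 0.115 = 0.240 m.
Head loss: ΔE = (y₂ − y₁)³/(4y₁y₂) = (0.240 − 0.115)³/(4×0.115×0.240) = 0.00197/0.111 = 0.0178 m.

ΔE = 0.0178 m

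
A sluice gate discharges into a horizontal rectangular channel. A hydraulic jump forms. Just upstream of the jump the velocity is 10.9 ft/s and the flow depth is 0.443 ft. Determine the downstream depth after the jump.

y₂ = 1.60 ft

Fr₁ = V₁/√(g·y₁) = 10.9/√(32.2×0.443) = 2.89.
From the momentum equation for a rectangular channel, y₂/y₁ = ½[√(1 + 8Fr₁²) − 1] = ½[√67.63 − 1] = 3.61.
y₂ = 3.61 × 0.443 = 1.60 ft.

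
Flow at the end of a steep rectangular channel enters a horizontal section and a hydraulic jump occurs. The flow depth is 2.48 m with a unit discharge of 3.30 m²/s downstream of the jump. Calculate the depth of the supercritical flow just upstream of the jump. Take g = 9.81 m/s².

V₂ = q/y₂ = 3.30/2.48 = 1.33 m/s; Fr₂ = V₂/√(g·y₂) = 0.270.
Applying the sequent-depth relation in reverse, y₁/y₂ = ½[√(1 + 8Fr₂²) − 1] = ½[√1.582 − 1] = 0.129.
y₁ = 0.129 × 2.48 = 0.320 m.

y₁ = 0.320 m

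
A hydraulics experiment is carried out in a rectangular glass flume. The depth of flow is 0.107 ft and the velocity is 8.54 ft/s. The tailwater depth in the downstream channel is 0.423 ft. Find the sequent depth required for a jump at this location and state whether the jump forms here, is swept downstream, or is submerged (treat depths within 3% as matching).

y₂ = 0.645 ft; the jump is swept downstream

Fr₁ = V₁/√(g·y₁) = 8.54/√(32.2×0.107) = 4.60.
From the momentum equation for a rectangular channel, y₂/y₁ = ½[√(1 + 8Fr₁²) − 1] = ½[√170.3 − 1] = 6.03.
y₂ = 6.03 × 0.107 = 0.645 ft.
Tailwater y_tw = 0.423 ft: y_tw < y₂, so the jump is swept downstream.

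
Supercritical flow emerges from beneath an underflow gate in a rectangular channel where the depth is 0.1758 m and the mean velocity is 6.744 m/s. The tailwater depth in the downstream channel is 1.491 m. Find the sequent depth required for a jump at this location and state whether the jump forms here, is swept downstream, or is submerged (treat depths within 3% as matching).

Fr₁ = V₁/√(g·y₁) = 6.744/√(9.81×0.1758) = 5.135.
By Bélanger, y₂/y₁ = ½[√(1 + 8Fr₁²) − 1] = ½[√211.98 − 1] = 6.780.
y₂ = 6.780 × 0.1758 = 1.192 m.
Tailwater y_tw = 1.491 m: y_tw > y₂, so the jump is submerged.

y₂ = 1.192 m; the jump is submerged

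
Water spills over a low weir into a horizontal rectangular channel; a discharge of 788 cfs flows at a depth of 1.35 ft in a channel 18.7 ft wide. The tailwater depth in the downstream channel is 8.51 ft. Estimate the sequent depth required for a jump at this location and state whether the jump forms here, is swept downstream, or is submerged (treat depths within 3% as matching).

y₂ = 8.39 ft; the jump forms here

q = Q/b = 788/18.7 = 42.1 ft²/s; V₁ = q/y₁ = 31.2 ft/s. Fr₁ = V₁/√(g·y₁) = 4.73.
Sequent-depth ratio: y₂/y₁ = ½[√(1 + 8Fr₁²) − 1] = ½[√180.3 − 1] = 6.21.
y₂ = 6.21 × 1.35 = 8.39 ft.
Tailwater y_tw = 8.51 ft: y_tw ≈ y₂, so the jump forms here.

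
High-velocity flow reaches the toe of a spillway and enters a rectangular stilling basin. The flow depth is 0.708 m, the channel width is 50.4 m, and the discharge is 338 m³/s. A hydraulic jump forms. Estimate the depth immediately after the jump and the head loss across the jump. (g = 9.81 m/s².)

q = Q/b = 338/50.4 = 6.71 m²/s; V₁ = q/y₁ = 9.47 m/s. Fr₁ = V₁/√(g·y₁) = 3.59.
By Bélanger, y₂/y₁ = ½[√(1 + 8Fr₁²) − 1] = ½[√104.3 − 1] = 4.61.
y₂ = 4.61 × 0.708 = 3.26 m.
Head loss: ΔE = (y₂ − y₁)³/(4y₁y₂) = (3.26 − 0.708)³/(4×0.708×3.26) = 16.7/9.24 = 1.80 m.

y₂ = 3.26 m; ΔE = 1.80 m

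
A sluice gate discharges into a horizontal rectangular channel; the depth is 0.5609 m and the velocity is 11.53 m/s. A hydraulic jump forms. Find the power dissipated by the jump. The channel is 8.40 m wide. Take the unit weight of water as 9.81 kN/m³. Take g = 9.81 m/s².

P = 1890 kW

Fr₁ = V₁/√(g·y₁) = 11.53/√(9.81×0.5609) = 4.915.
By Bélanger, y₂/y₁ = ½[√(1 + 8Fr₁²) − 1] = ½[√194.28 − 1] = 6.469.
y₂ = 6.469 × 0.5609 = 3.629 m.
q = V₁·y₁ = 11.53 × 0.5609 = 6.467 m²/s. V₂ = q/y₂ = 6.467/3.629 = 1.782 m/s. E₁ = y₁ + V₁²/2g = 7.337 m; E₂ = y₂ + V₂²/2g = 3.791 m. ΔE = E₁ − E₂ = 3.546 m.
Q = q·b = 6.467 × 8.40 = 54.32 m³/s. P = γ·Q·ΔE = 9.81 × 54.32 × 3.546 = 1890 kW.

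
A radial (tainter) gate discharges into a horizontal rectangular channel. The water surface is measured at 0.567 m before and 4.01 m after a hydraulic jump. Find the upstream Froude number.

Fr₁ = 5.34

For a rectangular channel the momentum equation gives q² = ½·g·y₁·y₂·(y₁ + y₂) = ½×9.81×0.567×4.01×4.58 = 51.0.
q = √51.0 = 7.14 m²/s.
V₁ = q/y₁ = 12.6 m/s; Fr₁ = V₁/√(g·y₁) = 5.34.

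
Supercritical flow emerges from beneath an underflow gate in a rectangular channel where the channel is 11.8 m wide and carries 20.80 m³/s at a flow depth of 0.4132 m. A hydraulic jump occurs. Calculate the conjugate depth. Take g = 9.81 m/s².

q = Q/b = 20.80/11.8 = 1.763 m²/s; V₁ = q/y₁ = 4.266 m/s. Fr₁ = V₁/√(g·y₁) = 2.119.
Bélanger equation: y₂/y₁ = ½[√(1 + 8Fr₁²) − 1] = ½[√36.917 − 1] = 2.538.
y₂ = 2.538 × 0.4132 = 1.049 m.

y₂ = 1.049 m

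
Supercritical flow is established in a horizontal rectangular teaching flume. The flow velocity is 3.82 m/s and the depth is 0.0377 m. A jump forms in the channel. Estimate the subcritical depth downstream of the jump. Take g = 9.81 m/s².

y₂ = 0.317 m

Fr₁ = V₁/√(g·y₁) = 3.82/√(9.81×0.0377) = 6.28.
Bélanger equation: y₂/y₁ = ½[√(1 + 8Fr₁²) − 1] = ½[√316.7 − 1] = 8.40.
y₂ = 8.40 × 0.0377 = 0.317 m.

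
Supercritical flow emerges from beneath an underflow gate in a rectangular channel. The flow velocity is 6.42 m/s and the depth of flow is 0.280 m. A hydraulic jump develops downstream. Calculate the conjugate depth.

y₂ = 1.40 m

Fr₁ = V₁/√(g·y₁) = 6.42/√(9.81×0.280) = 3.87.
Sequent-depth ratio: y₂/y₁ = ½[√(1 + 8Fr₁²) − 1] = ½[√121.0 − 1] = 5.00.
y₂ = 5.00 × 0.280 = 1.40 m.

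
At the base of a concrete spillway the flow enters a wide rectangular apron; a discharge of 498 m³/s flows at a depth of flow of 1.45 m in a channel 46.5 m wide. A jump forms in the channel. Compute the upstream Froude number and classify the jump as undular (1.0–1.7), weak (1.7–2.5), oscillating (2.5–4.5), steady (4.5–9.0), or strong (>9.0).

Fr₁ = 1.96; weak jump

q = Q/b = 498/46.5 = 10.7 m²/s; V₁ = q/y₁ = 7.39 m/s. Fr₁ = V₁/√(g·y₁) = 1.96.
Fr₁ = 1.96 lies in the weak range.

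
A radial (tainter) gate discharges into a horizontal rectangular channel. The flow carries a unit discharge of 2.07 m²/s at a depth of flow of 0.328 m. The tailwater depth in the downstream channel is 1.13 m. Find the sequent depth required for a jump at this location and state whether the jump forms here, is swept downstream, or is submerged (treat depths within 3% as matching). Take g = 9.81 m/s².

y₂ = 1.48 m; the jump is swept downstream

V₁ = q/y₁ = 2.07/0.328 = 6.31 m/s. Fr₁ = V₁/√(g·y₁) = 6.31/√(9.81×0.328) = 3.52.
Sequent-depth ratio: y₂/y₁ = ½[√(1 + 8Fr₁²) − 1] = ½[√100.0 − 1] = 4.50.
y₂ = 4.50 × 0.328 = 1.48 m.
Tailwater y_tw = 1.13 m: y_tw < y₂, so the jump is swept downstream.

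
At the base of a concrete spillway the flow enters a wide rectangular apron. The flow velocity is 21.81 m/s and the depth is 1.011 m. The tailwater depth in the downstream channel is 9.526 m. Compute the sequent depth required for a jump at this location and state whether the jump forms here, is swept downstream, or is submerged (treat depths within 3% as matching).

y₂ = 9.409 m; the jump forms here

Fr₁ = V₁/√(g·y₁) = 21.81/√(9.81×1.011) = 6.925.
From the momentum equation for a rectangular channel, y₂/y₁ = ½[√(1 + 8Fr₁²) − 1] = ½[√384.69 − 1] = 9.307.
y₂ = 9.307 × 1.011 = 9.409 m.
Tailwater y_tw = 9.526 m: y_tw ≈ y₂, so the jump forms here.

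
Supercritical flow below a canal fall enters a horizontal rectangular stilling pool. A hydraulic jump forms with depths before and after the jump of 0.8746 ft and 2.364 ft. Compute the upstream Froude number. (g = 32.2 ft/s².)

For a rectangular channel the momentum equation gives q² = ½·g·y₁·y₂·(y₁ + y₂) = ½×32.2×0.8746×2.364×3.239 = 107.8.
q = √107.8 = 10.38 ft²/s.
V₁ = q/y₁ = 11.87 ft/s; Fr₁ = V₁/√(g·y₁) = 2.237.

Fr₁ = 2.237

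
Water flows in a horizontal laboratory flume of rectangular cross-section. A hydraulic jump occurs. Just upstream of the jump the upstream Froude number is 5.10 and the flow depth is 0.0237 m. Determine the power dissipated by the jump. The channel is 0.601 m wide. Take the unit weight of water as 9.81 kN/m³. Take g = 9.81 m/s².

Fr₁ = 5.10 (given).
From the momentum equation for a rectangular channel, y₂/y₁ = ½[√(1 + 8Fr₁²) − 1] = ½[√209.1 − 1] = 6.73.
y₂ = 6.73 × 0.0237 = 0.159 m.
V₁ = Fr₁·√(g·y₁) = 5.10×√(9.81×0.0237) = 2.46 m/s; q = V₁·y₁ = 0.0583 m²/s. V₂ = q/y₂ = 0.0583/0.159 = 0.365 m/s. E₁ = y₁ + V₁²/2g = 0.332 m; E₂ = y₂ + V₂²/2g = 0.166 m. ΔE = E₁ − E₂ = 0.166 m.
Q = q·b = 0.0583 × 0.601 = 0.0350 m³/s. P = γ·Q·ΔE = 9.81 × 0.0350 × 0.166 = 0.0569 kW.

P = 0.0569 kW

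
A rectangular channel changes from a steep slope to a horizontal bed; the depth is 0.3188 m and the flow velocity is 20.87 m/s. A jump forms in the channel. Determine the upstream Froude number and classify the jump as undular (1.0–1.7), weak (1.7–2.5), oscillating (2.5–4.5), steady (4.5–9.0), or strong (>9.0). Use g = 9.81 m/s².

Fr₁ = V₁/√(g·y₁) = 20.87/√(9.81×0.3188) = 11.80.
Fr₁ = 11.80 lies in the strong range.

Fr₁ = 11.80; strong jump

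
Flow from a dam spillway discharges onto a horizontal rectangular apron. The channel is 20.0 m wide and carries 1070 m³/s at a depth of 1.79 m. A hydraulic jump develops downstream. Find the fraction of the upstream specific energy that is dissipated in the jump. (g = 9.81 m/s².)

q = Q/b = 1070/20.0 = 53.5 m²/s; V₁ = q/y₁ = 29.9 m/s. Fr₁ = V₁/√(g·y₁) = 7.13.
From the momentum equation for a rectangular channel, y₂/y₁ = ½[√(1 + 8Fr₁²) − 1] = ½[√408.0 − 1] = 9.60.
y₂ = 9.60 × 1.79 = 17.2 m.
E₁ = y₁ + V₁²/2g = 47.3 m. ΔE = (y₂ − y₁)³/(4y₁y₂) = 29.6 m. ΔE/E₁ = 29.6/47.3 = 0.626.

ΔE/E₁ = 0.626 (62.6%)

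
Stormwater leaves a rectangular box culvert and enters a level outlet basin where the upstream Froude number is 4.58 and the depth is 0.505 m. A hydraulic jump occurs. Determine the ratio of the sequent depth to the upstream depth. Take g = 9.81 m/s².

y₂/y₁ = 6.00

Fr₁ = 4.58 (given).
Sequent-depth ratio: y₂/y₁ = ½[√(1 + 8Fr₁²) − 1] = ½[√168.8 − 1] = 6.00.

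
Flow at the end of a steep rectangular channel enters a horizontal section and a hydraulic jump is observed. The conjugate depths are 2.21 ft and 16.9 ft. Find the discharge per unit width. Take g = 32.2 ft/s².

For a rectangular channel the momentum equation gives q² = ½·g·y₁·y₂·(y₁ + y₂) = ½×32.2×2.21×16.9×19.1 = 11491.
q = √11491 = 107 ft²/s.

q = 107 ft²/s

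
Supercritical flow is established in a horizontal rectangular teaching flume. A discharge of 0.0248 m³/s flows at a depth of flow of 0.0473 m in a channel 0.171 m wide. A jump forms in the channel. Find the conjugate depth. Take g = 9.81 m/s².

y₂ = 0.278 m

q = Q/b = 0.0248/0.171 = 0.145 m²/s; V₁ = q/y₁ = 3.07 m/s. Fr₁ = V₁/√(g·y₁) = 4.50.
Conjugate-depth relation: y₂/y₁ = ½[√(1 + 8Fr₁²) − 1] = ½[√163.1 − 1] = 5.89.
y₂ = 5.89 × 0.0473 = 0.278 m.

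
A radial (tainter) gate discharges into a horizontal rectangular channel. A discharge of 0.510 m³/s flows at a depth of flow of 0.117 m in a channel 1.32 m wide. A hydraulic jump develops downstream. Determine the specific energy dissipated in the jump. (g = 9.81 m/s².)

ΔE = 0.181 m

q = Q/b = 0.510/1.32 = 0.386 m²/s; V₁ = q/y₁ = 3.30 m/s. Fr₁ = V₁/√(g·y₁) = 3.08.
Bélanger equation: y₂/y₁ = ½[√(1 + 8Fr₁²) − 1] = ½[√77.01 − 1] = 3.89.
y₂ = 3.89 × 0.117 = 0.455 m.
Head loss: ΔE = (y₂ − y₁)³/(4y₁y₂) = (0.455 − 0.117)³/(4×0.117×0.455) = 0.0386/0.213 = 0.181 m.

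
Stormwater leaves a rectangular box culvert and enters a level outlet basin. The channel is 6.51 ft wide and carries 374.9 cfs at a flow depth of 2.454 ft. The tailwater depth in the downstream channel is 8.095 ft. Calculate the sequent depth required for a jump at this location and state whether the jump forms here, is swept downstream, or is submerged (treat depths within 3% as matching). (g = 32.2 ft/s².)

q = Q/b = 374.9/6.51 = 57.59 ft²/s; V₁ = q/y₁ = 23.47 ft/s. Fr₁ = V₁/√(g·y₁) = 2.640.
Sequent-depth ratio: y₂/y₁ = ½[√(1 + 8Fr₁²) − 1] = ½[√56.754 − 1] = 3.267.
y₂ = 3.267 × 2.454 = 8.017 ft.
Tailwater y_tw = 8.095 ft: y_tw ≈ y₂, so the jump forms here.

y₂ = 8.017 ft; the jump forms here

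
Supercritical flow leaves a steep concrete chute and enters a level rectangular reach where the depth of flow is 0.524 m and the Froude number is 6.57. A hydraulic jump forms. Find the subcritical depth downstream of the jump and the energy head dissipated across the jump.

Fr₁ = 6.57 (given).
Sequent-depth ratio: y₂/y₁ = ½[√(1 + 8Fr₁²) − 1] = ½[√346.3 − 1] = 8.80.
y₂ = 8.80 × 0.524 = 4.61 m.
Head loss: ΔE = (y₂ − y₁)³/(4y₁y₂) = (4.61 − 0.524)³/(4×0.524×4.61) = 68.4/9.67 = 7.07 m.

y₂ = 4.61 m; ΔE = 7.07 m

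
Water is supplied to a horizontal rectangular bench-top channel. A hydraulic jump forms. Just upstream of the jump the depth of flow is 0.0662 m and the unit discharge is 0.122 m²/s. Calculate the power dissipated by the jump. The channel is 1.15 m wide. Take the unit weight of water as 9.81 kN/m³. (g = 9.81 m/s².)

P = 0.0458 kW

V₁ = q/y₁ = 0.122/0.0662 = 1.84 m/s. Fr₁ = V₁/√(g·y₁) = 1.84/√(9.81×0.0662) = 2.29.
Conjugate-depth relation: y₂/y₁ = ½[√(1 + 8Fr₁²) − 1] = ½[√42.84 − 1] = 2.77.
y₂ = 2.77 × 0.0662 = 0.184 m.
V₂ = q/y₂ = 0.122/0.184 = 0.665 m/s. E₁ = y₁ + V₁²/2g = 0.239 m; E₂ = y₂ + V₂²/2g = 0.206 m. ΔE = E₁ − E₂ = 0.0332 m.
Q = q·b = 0.122 × 1.15 = 0.140 m³/s. P = γ·Q·ΔE = 9.81 × 0.140 × 0.0332 = 0.0458 kW.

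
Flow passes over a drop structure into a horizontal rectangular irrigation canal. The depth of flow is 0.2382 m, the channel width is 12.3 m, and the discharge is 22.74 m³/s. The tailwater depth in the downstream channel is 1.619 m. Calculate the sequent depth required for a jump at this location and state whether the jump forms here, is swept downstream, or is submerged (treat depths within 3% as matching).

q = Q/b = 22.74/12.3 = 1.849 m²/s; V₁ = q/y₁ = 7.761 m/s. Fr₁ = V₁/√(g·y₁) = 5.077.
Sequent-depth ratio: y₂/y₁ = ½[√(1 + 8Fr₁²) − 1] = ½[√207.24 − 1] = 6.698.
y₂ = 6.698 × 0.2382 = 1.595 m.
Tailwater y_tw = 1.619 m: y_tw ≈ y₂, so the jump forms here.

y₂ = 1.595 m; the jump forms here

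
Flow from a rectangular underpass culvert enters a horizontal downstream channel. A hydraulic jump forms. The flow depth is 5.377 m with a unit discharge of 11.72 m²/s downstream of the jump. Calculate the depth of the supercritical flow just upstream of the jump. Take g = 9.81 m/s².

V₂ = q/y₂ = 11.72/5.377 = 2.180 m/s; Fr₂ = V₂/√(g·y₂) = 0.3001.
Since the conjugate-depth ratio holds either way, y₁/y₂ = ½[√(1 + 8Fr₂²) − 1] = ½[√1.7205 − 1] = 0.1558.
y₁ = 0.1558 × 5.377 = 0.8380 m.

y₁ = 0.8380 m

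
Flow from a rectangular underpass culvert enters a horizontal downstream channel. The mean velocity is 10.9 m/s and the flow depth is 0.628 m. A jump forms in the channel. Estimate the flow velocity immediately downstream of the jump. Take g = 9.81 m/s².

V₂ = 1.90 m/s

Fr₁ = V₁/√(g·y₁) = 10.9/√(9.81×0.628) = 4.39.
Sequent-depth ratio: y₂/y₁ = ½[√(1 + 8Fr₁²) − 1] = ½[√155.3 − 1] = 5.73.
y₂ = 5.73 × 0.628 = 3.60 m.
q = V₁·y₁ = 10.9 × 0.628 = 6.85 m²/s.
V₂ = q/y₂ = 6.85/3.60 = 1.90 m/s.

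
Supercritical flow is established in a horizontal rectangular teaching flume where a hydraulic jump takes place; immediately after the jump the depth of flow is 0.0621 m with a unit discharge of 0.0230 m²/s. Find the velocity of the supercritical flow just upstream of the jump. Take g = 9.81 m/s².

V₁ = 1.10 m/s

V₂ = q/y₂ = 0.0230/0.0621 = 0.370 m/s; Fr₂ = V₂/√(g·y₂) = 0.475.
Since the conjugate-depth ratio holds either way, y₁/y₂ = ½[√(1 + 8Fr₂²) − 1] = ½[√2.801 − 1] = 0.337.
y₁ = 0.337 × 0.0621 = 0.0209 m.
V₁ = q/y₁ = 0.0230/0.0209 = 1.10 m/s.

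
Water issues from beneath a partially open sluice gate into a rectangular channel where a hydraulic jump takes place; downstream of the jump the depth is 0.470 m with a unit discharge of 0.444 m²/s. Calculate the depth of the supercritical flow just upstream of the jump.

V₂ = q/y₂ = 0.444/0.470 = 0.945 m/s; Fr₂ = V₂/√(g·y₂) = 0.440.
From the momentum equation (using Fr₂), y₁/y₂ = ½[√(1 + 8Fr₂²) − 1] = ½[√2.548 − 1] = 0.298.
y₁ = 0.298 × 0.470 = 0.140 m.

y₁ = 0.140 m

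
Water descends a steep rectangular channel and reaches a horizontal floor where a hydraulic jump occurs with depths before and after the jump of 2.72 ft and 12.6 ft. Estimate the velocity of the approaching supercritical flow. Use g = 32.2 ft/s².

V₁ = 33.8 ft/s

For a rectangular channel the momentum equation gives q² = ½·g·y₁·y₂·(y₁ + y₂) = ½×32.2×2.72×12.6×15.3 = 8453.
q = √8453 = 91.9 ft²/s.
V₁ = q/y₁ = 91.9/2.72 = 33.8 ft/s.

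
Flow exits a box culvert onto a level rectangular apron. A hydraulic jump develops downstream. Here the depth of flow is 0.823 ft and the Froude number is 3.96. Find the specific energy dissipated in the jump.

Fr₁ = 3.96 (given).
Bélanger equation: y₂/y₁ = ½[√(1 + 8Fr₁²) − 1] = ½[√126.5 − 1] = 5.12.
y₂ = 5.12 × 0.823 = 4.22 ft.
Head loss: ΔE = (y₂ − y₁)³/(4y₁y₂) = (4.22 − 0.823)³/(4×0.823×4.22) = 39.1/13.9 = 2.81 ft.

ΔE = 2.81 ft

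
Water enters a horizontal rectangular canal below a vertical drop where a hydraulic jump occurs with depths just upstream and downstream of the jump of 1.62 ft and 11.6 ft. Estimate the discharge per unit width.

q = 63.2 ft²/s

For a rectangular channel the momentum equation gives q² = ½·g·y₁·y₂·(y₁ + y₂) = ½×32.2×1.62×11.6×13.2 = 4000.
q = √4000 = 63.2 ft²/s.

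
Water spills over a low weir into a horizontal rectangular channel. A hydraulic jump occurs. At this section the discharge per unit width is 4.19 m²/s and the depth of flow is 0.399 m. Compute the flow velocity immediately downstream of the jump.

V₁ = q/y₁ = 4.19/0.399 = 10.5 m/s. Fr₁ = V₁/√(g·y₁) = 10.5/√(9.81×0.399) = 5.31.
From the momentum equation for a rectangular channel, y₂/y₁ = ½[√(1 + 8Fr₁²) − 1] = ½[√226.4 − 1] = 7.02.
y₂ = 7.02 × 0.399 = 2.80 m.
V₂ = q/y₂ = 4.19/2.80 = 1.50 m/s.

V₂ = 1.50 m/s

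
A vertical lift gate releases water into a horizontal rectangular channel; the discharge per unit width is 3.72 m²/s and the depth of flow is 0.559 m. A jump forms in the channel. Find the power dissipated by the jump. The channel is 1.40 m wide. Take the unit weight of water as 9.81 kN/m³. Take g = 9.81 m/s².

V₁ = q/y₁ = 3.72/0.559 = 6.65 m/s. Fr₁ = V₁/√(g·y₁) = 6.65/√(9.81×0.559) = 2.84.
Conjugate-depth relation: y₂/y₁ = ½[√(1 + 8Fr₁²) − 1] = ½[√65.61 − 1] = 3.55.
y₂ = 3.55 × 0.559 = 1.98 m.
Head loss: ΔE = (y₂ − y₁)³/(4y₁y₂) = (1.98 − 0.559)³/(4×0.559×1.98) = 2.90/4.44 = 0.653 m.
Q = q·b = 3.72 × 1.40 = 5.21 m³/s. P = γ·Q·ΔE = 9.81 × 5.21 × 0.653 = 33.3 kW.

P = 33.3 kW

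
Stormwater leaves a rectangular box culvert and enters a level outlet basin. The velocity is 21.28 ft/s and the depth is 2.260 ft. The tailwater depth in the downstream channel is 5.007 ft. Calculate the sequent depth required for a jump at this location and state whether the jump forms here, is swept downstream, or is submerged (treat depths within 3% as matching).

y₂ = 6.923 ft; the jump is swept downstream

Fr₁ = V₁/√(g·y₁) = 21.28/√(32.2×2.260) = 2.495.
From the momentum equation for a rectangular channel, y₂/y₁ = ½[√(1 + 8Fr₁²) − 1] = ½[√50.782 − 1] = 3.063.
y₂ = 3.063 × 2.260 = 6.923 ft.
Tailwater y_tw = 5.007 ft: y_tw < y₂, so the jump is swept downstream.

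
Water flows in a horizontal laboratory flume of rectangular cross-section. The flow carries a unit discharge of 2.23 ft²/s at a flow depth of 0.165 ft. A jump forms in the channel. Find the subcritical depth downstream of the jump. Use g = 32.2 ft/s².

y₂ = 1.29 ft

V₁ = q/y₁ = 2.23/0.165 = 13.5 ft/s. Fr₁ = V₁/√(g·y₁) = 13.5/√(32.2×0.165) = 5.86.
From the momentum equation for a rectangular channel, y₂/y₁ = ½[√(1 + 8Fr₁²) − 1] = ½[√276.0 − 1] = 7.81.
y₂ = 7.81 × 0.165 = 1.29 ft.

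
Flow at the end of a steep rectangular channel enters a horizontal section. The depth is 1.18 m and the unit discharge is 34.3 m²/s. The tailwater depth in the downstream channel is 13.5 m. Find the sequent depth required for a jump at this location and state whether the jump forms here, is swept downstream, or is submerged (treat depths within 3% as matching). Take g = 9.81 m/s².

V₁ = q/y₁ = 34.3/1.18 = 29.1 m/s. Fr₁ = V₁/√(g·y₁) = 29.1/√(9.81×1.18) = 8.54.
From the momentum equation for a rectangular channel, y₂/y₁ = ½[√(1 + 8Fr₁²) − 1] = ½[√584.9 − 1] = 11.6.
y₂ = 11.6 × 1.18 = 13.7 m.
Tailwater y_tw = 13.5 m: y_tw ≈ y₂, so the jump forms here.

y₂ = 13.7 m; the jump forms here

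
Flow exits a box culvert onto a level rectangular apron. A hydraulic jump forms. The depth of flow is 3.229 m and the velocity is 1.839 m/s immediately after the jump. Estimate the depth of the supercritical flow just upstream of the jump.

Fr₂ = V₂/√(g·y₂) = 1.839/√(9.81×3.229) = 0.3267.
Since the conjugate-depth ratio holds either way, y₁/y₂ = ½[√(1 + 8Fr₂²) − 1] = ½[√1.8541 − 1] = 0.1808.
y₁ = 0.1808 × 3.229 = 0.5839 m.

y₁ = 0.5839 m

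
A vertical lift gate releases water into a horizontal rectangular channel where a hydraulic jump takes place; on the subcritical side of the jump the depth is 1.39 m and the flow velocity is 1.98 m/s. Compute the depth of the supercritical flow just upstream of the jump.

y₁ = 0.568 m

Fr₂ = V₂/√(g·y₂) = 1.98/√(9.81×1.39) = 0.536.
Since the conjugate-depth ratio holds either way, y₁/y₂ = ½[√(1 + 8Fr₂²) − 1] = ½[√3.300 − 1] = 0.408.
y₁ = 0.408 × 1.39 = 0.568 m.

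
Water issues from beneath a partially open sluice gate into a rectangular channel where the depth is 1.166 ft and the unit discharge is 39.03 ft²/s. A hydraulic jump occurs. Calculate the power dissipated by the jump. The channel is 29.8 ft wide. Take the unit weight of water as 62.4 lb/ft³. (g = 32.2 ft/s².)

V₁ = q/y₁ = 39.03/1.166 = 33.47 ft/s. Fr₁ = V₁/√(g·y₁) = 33.47/√(32.2×1.166) = 5.463.
Sequent-depth ratio: y₂/y₁ = ½[√(1 + 8Fr₁²) − 1] = ½[√239.75 − 1] = 7.242.
y₂ = 7.242 × 1.166 = 8.444 ft.
V₂ = q/y₂ = 39.03/8.444 = 4.622 ft/s. E₁ = y₁ + V₁²/2g = 18.56 ft; E₂ = y₂ + V₂²/2g = 8.776 ft. ΔE = E₁ − E₂ = 9.789 ft.
Q = q·b = 39.03 × 29.8 = 1163 cfs. P = γ·Q·ΔE/550 = 62.4 × 1163 × 9.789 / 550 = 1292 hp.

P = 1292 hp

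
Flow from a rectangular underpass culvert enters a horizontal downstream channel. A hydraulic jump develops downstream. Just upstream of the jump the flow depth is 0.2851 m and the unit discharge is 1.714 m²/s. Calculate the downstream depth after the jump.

y₂ = 1.314 m

V₁ = q/y₁ = 1.714/0.2851 = 6.012 m/s. Fr₁ = V₁/√(g·y₁) = 6.012/√(9.81×0.2851) = 3.595.
By Bélanger, y₂/y₁ = ½[√(1 + 8Fr₁²) − 1] = ½[√104.38 − 1] = 4.608.
y₂ = 4.608 × 0.2851 = 1.314 m.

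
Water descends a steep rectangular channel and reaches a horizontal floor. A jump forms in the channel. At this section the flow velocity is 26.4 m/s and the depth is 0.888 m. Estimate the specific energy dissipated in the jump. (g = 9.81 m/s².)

ΔE = 25.4 m

Fr₁ = V₁/√(g·y₁) = 26.4/√(9.81×0.888) = 8.94.
Conjugate-depth relation: y₂/y₁ = ½[√(1 + 8Fr₁²) − 1] = ½[√641.1 − 1] = 12.2.
y₂ = 12.2 × 0.888 = 10.8 m.
q = V₁·y₁ = 26.4 × 0.888 = 23.4 m²/s. V₂ = q/y₂ = 23.4/10.8 = 2.17 m/s. E₁ = y₁ + V₁²/2g = 36.4 m; E₂ = y₂ + V₂²/2g = 11.0 m. ΔE = E₁ − E₂ = 25.4 m.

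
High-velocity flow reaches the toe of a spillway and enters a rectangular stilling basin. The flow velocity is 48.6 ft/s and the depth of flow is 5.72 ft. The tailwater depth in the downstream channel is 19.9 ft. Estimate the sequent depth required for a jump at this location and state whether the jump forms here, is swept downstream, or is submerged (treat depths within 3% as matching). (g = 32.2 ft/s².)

Fr₁ = V₁/√(g·y₁) = 48.6/√(32.2×5.72) = 3.58.
By Bélanger, y₂/y₁ = ½[√(1 + 8Fr₁²) − 1] = ½[√103.6 − 1] = 4.59.
y₂ = 4.59 × 5.72 = 26.2 ft.
Tailwater y_tw = 19.9 ft: y_tw < y₂, so the jump is swept downstream.

y₂ = 26.2 ft; the jump is swept downstream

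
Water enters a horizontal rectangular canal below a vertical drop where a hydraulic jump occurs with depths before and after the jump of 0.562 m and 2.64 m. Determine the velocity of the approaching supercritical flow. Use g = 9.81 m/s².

For a rectangular channel the momentum equation gives q² = ½·g·y₁·y₂·(y₁ + y₂) = ½×9.81×0.562×2.64×3.20 = 23.3.
q = √23.3 = 4.83 m²/s.
V₁ = q/y₁ = 4.83/0.562 = 8.59 m/s.

V₁ = 8.59 m/s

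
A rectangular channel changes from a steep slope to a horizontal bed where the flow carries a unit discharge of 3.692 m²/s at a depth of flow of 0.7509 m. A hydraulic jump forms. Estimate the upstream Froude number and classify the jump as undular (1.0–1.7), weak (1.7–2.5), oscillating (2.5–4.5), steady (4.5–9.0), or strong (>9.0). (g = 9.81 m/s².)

V₁ = q/y₁ = 3.692/0.7509 = 4.917 m/s. Fr₁ = V₁/√(g·y₁) = 4.917/√(9.81×0.7509) = 1.812.
Fr₁ = 1.812 lies in the weak range.

Fr₁ = 1.812; weak jump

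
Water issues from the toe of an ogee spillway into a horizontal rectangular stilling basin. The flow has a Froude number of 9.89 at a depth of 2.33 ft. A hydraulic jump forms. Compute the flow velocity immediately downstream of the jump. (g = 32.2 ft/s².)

V₂ = 6.35 ft/s

Fr₁ = 9.89 (given).
From the momentum equation for a rectangular channel, y₂/y₁ = ½[√(1 + 8Fr₁²) − 1] = ½[√783.5 − 1] = 13.5.
y₂ = 13.5 × 2.33 = 31.4 ft.
V₁ = Fr₁·√(g·y₁) = 9.89×√(32.2×2.33) = 85.7 ft/s; q = V₁·y₁ = 200 ft²/s.
V₂ = q/y₂ = 200/31.4 = 6.35 ft/s.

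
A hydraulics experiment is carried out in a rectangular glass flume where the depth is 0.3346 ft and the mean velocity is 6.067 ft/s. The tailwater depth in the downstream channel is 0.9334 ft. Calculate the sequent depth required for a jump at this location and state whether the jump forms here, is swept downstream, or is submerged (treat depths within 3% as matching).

Fr₁ = V₁/√(g·y₁) = 6.067/√(32.2×0.3346) = 1.848.
By Bélanger, y₂/y₁ = ½[√(1 + 8Fr₁²) − 1] = ½[√28.331 − 1] = 2.161.
y₂ = 2.161 × 0.3346 = 0.7232 ft.
Tailwater y_tw = 0.9334 ft: y_tw > y₂, so the jump is submerged.

y₂ = 0.7232 ft; the jump is submerged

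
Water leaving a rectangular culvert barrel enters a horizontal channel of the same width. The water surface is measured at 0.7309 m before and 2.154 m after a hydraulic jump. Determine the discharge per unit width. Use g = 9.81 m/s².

For a rectangular channel the momentum equation gives q² = ½·g·y₁·y₂·(y₁ + y₂) = ½×9.81×0.7309×2.154×2.885 = 22.28.
q = √22.28 = 4.720 m²/s.

q = 4.720 m²/s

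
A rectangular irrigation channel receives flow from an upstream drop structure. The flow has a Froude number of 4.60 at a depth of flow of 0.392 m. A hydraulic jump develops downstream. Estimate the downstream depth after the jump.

y₂ = 2.36 m

Fr₁ = 4.60 (given).
Sequent-depth ratio: y₂/y₁ = ½[√(1 + 8Fr₁²) − 1] = ½[√170.3 − 1] = 6.02.
y₂ = 6.02 × 0.392 = 2.36 m.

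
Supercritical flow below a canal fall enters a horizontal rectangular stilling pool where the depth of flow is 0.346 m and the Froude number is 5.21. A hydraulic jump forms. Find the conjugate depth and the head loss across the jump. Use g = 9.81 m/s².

Fr₁ = 5.21 (given).
Bélanger equation: y₂/y₁ = ½[√(1 + 8Fr₁²) − 1] = ½[√218.2 − 1] = 6.88.
y₂ = 6.88 × 0.346 = 2.38 m.
V₁ = Fr₁·√(g·y₁) = 5.21×√(9.81×0.346) = 9.60 m/s; q = V₁·y₁ = 3.32 m²/s. V₂ = q/y₂ = 3.32/2.38 = 1.39 m/s. E₁ = y₁ + V₁²/2g = 5.04 m; E₂ = y₂ + V₂²/2g = 2.48 m. ΔE = E₁ − E₂ = 2.56 m.

y₂ = 2.38 m; ΔE = 2.56 m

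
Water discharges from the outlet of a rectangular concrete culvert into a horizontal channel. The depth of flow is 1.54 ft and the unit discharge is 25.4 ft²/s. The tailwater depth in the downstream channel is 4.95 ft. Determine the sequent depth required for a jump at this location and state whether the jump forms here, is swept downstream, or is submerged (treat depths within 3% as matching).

V₁ = q/y₁ = 25.4/1.54 = 16.5 ft/s. Fr₁ = V₁/√(g·y₁) = 16.5/√(32.2×1.54) = 2.34.
Conjugate-depth relation: y₂/y₁ = ½[√(1 + 8Fr₁²) − 1] = ½[√44.89 − 1] = 2.85.
y₂ = 2.85 × 1.54 = 4.39 ft.
Tailwater y_tw = 4.95 ft: y_tw > y₂, so the jump is submerged.

y₂ = 4.39 ft; the jump is submerged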